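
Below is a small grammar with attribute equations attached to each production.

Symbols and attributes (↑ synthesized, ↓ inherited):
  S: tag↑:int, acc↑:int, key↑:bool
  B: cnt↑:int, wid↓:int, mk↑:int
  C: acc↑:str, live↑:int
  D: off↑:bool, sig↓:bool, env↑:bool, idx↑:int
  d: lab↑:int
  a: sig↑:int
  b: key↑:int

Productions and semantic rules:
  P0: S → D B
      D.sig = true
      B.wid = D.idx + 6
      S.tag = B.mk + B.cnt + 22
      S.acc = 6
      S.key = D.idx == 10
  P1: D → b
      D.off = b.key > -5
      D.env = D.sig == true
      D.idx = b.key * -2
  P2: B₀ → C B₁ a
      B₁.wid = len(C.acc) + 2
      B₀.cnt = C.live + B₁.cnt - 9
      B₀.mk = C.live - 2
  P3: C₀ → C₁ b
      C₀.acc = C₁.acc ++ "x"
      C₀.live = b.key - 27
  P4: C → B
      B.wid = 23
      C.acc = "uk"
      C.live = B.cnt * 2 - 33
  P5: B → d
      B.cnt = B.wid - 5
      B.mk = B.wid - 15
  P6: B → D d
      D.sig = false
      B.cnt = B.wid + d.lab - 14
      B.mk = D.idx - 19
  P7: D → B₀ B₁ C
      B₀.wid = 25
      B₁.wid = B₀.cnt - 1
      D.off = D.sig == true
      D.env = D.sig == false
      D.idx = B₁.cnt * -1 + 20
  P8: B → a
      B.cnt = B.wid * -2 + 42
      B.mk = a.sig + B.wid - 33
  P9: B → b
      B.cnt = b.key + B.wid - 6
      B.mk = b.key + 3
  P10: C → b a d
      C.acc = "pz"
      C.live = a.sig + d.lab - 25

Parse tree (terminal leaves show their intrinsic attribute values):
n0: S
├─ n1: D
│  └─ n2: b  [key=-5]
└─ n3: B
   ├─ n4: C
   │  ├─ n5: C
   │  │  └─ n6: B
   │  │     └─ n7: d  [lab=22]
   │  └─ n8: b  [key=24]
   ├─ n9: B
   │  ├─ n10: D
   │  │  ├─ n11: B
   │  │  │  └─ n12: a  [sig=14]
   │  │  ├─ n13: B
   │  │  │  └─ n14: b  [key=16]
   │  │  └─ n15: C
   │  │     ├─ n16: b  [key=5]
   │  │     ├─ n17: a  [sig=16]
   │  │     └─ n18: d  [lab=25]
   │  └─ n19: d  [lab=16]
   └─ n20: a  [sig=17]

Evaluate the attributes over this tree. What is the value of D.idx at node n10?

19

1. n1.sig = true  [true]
2. n2.key = -5  [terminal]
3. n1.off = false  [b.key > -5]
4. n1.env = true  [D.sig == true]
5. n1.idx = 10  [b.key * -2]
6. n3.wid = 16  [D.idx + 6]
7. n6.wid = 23  [23]
8. n7.lab = 22  [terminal]
9. n6.cnt = 18  [B.wid - 5]
10. n6.mk = 8  [B.wid - 15]
11. n5.acc = "uk"  ["uk"]
12. n5.live = 3  [B.cnt * 2 - 33]
13. n8.key = 24  [terminal]
14. n4.acc = "ukx"  [C₁.acc ++ "x"]
15. n4.live = -3  [b.key - 27]
16. n9.wid = 5  [len(C.acc) + 2]
17. n10.sig = false  [false]
18. n11.wid = 25  [25]
19. n12.sig = 14  [terminal]
20. n11.cnt = -8  [B.wid * -2 + 42]
21. n11.mk = 6  [a.sig + B.wid - 33]
22. n13.wid = -9  [B₀.cnt - 1]
23. n14.key = 16  [terminal]
24. n13.cnt = 1  [b.key + B.wid - 6]
25. n13.mk = 19  [b.key + 3]
26. n16.key = 5  [terminal]
27. n17.sig = 16  [terminal]
28. n18.lab = 25  [terminal]
29. n15.acc = "pz"  ["pz"]
30. n15.live = 16  [a.sig + d.lab - 25]
31. n10.off = false  [D.sig == true]
32. n10.env = true  [D.sig == false]
33. n10.idx = 19  [B₁.cnt * -1 + 20]
34. n19.lab = 16  [terminal]
35. n9.cnt = 7  [B.wid + d.lab - 14]
36. n9.mk = 0  [D.idx - 19]
37. n20.sig = 17  [terminal]
38. n3.cnt = -5  [C.live + B₁.cnt - 9]
39. n3.mk = -5  [C.live - 2]
40. n0.tag = 12  [B.mk + B.cnt + 22]
41. n0.acc = 6  [6]
42. n0.key = true  [D.idx == 10]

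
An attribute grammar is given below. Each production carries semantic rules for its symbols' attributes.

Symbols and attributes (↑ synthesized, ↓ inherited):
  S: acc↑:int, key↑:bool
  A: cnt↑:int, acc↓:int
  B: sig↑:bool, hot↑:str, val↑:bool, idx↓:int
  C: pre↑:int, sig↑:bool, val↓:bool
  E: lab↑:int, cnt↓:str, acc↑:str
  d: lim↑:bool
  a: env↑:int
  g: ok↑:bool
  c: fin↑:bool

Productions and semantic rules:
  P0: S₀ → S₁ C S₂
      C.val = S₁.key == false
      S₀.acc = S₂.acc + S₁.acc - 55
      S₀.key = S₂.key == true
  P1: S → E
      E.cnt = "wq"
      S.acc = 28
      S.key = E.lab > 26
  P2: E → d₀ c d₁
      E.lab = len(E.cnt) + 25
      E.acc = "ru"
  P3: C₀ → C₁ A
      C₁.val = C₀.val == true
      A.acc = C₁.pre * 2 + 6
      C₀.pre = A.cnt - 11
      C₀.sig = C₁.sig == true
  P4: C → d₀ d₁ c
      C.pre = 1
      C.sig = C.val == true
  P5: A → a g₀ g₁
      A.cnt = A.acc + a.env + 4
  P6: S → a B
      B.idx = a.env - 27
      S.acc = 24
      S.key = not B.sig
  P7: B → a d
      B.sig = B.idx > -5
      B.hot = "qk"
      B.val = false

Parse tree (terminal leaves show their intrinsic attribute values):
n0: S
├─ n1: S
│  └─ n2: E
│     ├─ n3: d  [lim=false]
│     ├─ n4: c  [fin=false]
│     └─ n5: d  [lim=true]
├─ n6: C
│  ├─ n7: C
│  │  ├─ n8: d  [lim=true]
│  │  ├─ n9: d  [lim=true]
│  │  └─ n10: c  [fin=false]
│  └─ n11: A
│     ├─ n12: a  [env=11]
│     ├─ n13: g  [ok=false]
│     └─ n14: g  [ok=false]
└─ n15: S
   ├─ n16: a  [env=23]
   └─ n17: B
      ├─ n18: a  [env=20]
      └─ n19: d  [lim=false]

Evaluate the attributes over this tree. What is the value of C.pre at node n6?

1. n2.cnt = "wq"  ["wq"]
2. n3.lim = false  [terminal]
3. n4.fin = false  [terminal]
4. n5.lim = true  [terminal]
5. n2.lab = 27  [len(E.cnt) + 25]
6. n2.acc = "ru"  ["ru"]
7. n1.acc = 28  [28]
8. n1.key = true  [E.lab > 26]
9. n6.val = false  [S₁.key == false]
10. n7.val = false  [C₀.val == true]
11. n8.lim = true  [terminal]
12. n9.lim = true  [terminal]
13. n10.fin = false  [terminal]
14. n7.pre = 1  [1]
15. n7.sig = false  [C.val == true]
16. n11.acc = 8  [C₁.pre * 2 + 6]
17. n12.env = 11  [terminal]
18. n13.ok = false  [terminal]
19. n14.ok = false  [terminal]
20. n11.cnt = 23  [A.acc + a.env + 4]
21. n6.pre = 12  [A.cnt - 11]
22. n6.sig = false  [C₁.sig == true]
23. n16.env = 23  [terminal]
24. n17.idx = -4  [a.env - 27]
25. n18.env = 20  [terminal]
26. n19.lim = false  [terminal]
27. n17.sig = true  [B.idx > -5]
28. n17.hot = "qk"  ["qk"]
29. n17.val = false  [false]
30. n15.acc = 24  [24]
31. n15.key = false  [not B.sig]
32. n0.acc = -3  [S₂.acc + S₁.acc - 55]
33. n0.key = false  [S₂.key == true]

12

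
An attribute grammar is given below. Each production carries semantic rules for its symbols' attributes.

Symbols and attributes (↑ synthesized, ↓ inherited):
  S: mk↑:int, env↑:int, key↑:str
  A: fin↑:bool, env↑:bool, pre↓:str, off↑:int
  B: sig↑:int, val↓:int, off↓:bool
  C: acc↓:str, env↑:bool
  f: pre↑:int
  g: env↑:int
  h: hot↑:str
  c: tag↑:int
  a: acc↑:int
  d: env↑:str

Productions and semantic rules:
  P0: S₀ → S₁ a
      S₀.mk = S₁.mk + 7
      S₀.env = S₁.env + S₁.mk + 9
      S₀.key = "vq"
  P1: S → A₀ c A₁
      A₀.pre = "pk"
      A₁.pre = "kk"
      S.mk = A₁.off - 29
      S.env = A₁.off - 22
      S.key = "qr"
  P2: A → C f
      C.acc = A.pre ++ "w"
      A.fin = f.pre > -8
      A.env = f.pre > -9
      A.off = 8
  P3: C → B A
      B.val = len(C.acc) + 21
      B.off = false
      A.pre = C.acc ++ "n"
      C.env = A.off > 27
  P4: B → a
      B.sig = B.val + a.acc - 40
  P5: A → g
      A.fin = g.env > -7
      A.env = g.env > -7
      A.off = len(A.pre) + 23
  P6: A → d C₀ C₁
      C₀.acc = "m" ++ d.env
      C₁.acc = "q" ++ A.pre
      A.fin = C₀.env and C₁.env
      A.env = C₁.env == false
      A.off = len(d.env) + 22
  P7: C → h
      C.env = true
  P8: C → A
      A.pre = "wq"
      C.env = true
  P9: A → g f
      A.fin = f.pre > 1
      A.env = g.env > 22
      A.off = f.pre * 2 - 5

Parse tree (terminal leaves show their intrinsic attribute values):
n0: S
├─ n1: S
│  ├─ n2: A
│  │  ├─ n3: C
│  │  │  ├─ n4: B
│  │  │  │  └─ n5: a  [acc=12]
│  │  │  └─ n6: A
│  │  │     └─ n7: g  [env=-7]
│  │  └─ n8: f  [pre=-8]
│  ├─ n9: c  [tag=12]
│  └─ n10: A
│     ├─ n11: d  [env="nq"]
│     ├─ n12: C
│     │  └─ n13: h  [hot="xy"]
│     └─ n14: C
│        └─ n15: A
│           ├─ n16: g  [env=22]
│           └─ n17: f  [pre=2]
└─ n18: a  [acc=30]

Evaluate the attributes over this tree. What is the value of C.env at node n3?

1. n2.pre = "pk"  ["pk"]
2. n3.acc = "pkw"  [A.pre ++ "w"]
3. n4.val = 24  [len(C.acc) + 21]
4. n4.off = false  [false]
5. n5.acc = 12  [terminal]
6. n4.sig = -4  [B.val + a.acc - 40]
7. n6.pre = "pkwn"  [C.acc ++ "n"]
8. n7.env = -7  [terminal]
9. n6.fin = false  [g.env > -7]
10. n6.env = false  [g.env > -7]
11. n6.off = 27  [len(A.pre) + 23]
12. n3.env = false  [A.off > 27]
13. n8.pre = -8  [terminal]
14. n2.fin = false  [f.pre > -8]
15. n2.env = true  [f.pre > -9]
16. n2.off = 8  [8]
17. n9.tag = 12  [terminal]
18. n10.pre = "kk"  ["kk"]
19. n11.env = "nq"  [terminal]
20. n12.acc = "mnq"  ["m" ++ d.env]
21. n13.hot = "xy"  [terminal]
22. n12.env = true  [true]
23. n14.acc = "qkk"  ["q" ++ A.pre]
24. n15.pre = "wq"  ["wq"]
25. n16.env = 22  [terminal]
26. n17.pre = 2  [terminal]
27. n15.fin = true  [f.pre > 1]
28. n15.env = false  [g.env > 22]
29. n15.off = -1  [f.pre * 2 - 5]
30. n14.env = true  [true]
31. n10.fin = true  [C₀.env and C₁.env]
32. n10.env = false  [C₁.env == false]
33. n10.off = 24  [len(d.env) + 22]
34. n1.mk = -5  [A₁.off - 29]
35. n1.env = 2  [A₁.off - 22]
36. n1.key = "qr"  ["qr"]
37. n18.acc = 30  [terminal]
38. n0.mk = 2  [S₁.mk + 7]
39. n0.env = 6  [S₁.env + S₁.mk + 9]
40. n0.key = "vq"  ["vq"]

false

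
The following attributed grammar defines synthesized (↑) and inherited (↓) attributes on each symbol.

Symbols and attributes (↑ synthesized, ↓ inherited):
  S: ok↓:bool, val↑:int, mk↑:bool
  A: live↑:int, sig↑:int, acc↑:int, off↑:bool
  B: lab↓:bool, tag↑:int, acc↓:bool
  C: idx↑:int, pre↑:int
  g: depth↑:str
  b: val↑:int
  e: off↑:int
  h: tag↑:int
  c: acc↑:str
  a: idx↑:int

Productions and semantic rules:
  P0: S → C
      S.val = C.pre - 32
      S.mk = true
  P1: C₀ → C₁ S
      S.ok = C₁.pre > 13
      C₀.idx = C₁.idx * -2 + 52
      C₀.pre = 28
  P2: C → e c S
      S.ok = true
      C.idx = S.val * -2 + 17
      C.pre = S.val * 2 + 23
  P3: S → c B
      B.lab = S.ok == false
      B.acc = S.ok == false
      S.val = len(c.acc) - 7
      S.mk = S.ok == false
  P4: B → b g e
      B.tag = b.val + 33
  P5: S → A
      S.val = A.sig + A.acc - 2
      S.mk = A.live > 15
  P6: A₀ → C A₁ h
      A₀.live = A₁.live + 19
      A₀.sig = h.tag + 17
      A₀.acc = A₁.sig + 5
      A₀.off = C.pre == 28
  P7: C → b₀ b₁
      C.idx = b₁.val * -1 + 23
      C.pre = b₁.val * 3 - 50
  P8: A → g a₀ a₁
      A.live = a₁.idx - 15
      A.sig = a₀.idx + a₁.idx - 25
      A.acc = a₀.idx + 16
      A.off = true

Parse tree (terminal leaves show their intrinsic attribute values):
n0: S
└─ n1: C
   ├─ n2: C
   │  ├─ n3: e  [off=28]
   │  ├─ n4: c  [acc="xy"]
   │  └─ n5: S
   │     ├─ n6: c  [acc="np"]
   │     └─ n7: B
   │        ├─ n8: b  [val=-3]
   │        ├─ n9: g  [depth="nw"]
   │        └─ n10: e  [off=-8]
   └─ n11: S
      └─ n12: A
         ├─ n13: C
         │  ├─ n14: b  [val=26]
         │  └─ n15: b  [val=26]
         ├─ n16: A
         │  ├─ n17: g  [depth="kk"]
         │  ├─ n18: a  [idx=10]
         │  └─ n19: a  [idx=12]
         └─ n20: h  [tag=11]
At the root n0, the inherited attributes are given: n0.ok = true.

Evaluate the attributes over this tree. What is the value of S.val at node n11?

28

1. n0.ok = true  [given at root]
2. n3.off = 28  [terminal]
3. n4.acc = "xy"  [terminal]
4. n5.ok = true  [true]
5. n6.acc = "np"  [terminal]
6. n7.lab = false  [S.ok == false]
7. n7.acc = false  [S.ok == false]
8. n8.val = -3  [terminal]
9. n9.depth = "nw"  [terminal]
10. n10.off = -8  [terminal]
11. n7.tag = 30  [b.val + 33]
12. n5.val = -5  [len(c.acc) - 7]
13. n5.mk = false  [S.ok == false]
14. n2.idx = 27  [S.val * -2 + 17]
15. n2.pre = 13  [S.val * 2 + 23]
16. n11.ok = false  [C₁.pre > 13]
17. n14.val = 26  [terminal]
18. n15.val = 26  [terminal]
19. n13.idx = -3  [b₁.val * -1 + 23]
20. n13.pre = 28  [b₁.val * 3 - 50]
21. n17.depth = "kk"  [terminal]
22. n18.idx = 10  [terminal]
23. n19.idx = 12  [terminal]
24. n16.live = -3  [a₁.idx - 15]
25. n16.sig = -3  [a₀.idx + a₁.idx - 25]
26. n16.acc = 26  [a₀.idx + 16]
27. n16.off = true  [true]
28. n20.tag = 11  [terminal]
29. n12.live = 16  [A₁.live + 19]
30. n12.sig = 28  [h.tag + 17]
31. n12.acc = 2  [A₁.sig + 5]
32. n12.off = true  [C.pre == 28]
33. n11.val = 28  [A.sig + A.acc - 2]
34. n11.mk = true  [A.live > 15]
35. n1.idx = -2  [C₁.idx * -2 + 52]
36. n1.pre = 28  [28]
37. n0.val = -4  [C.pre - 32]
38. n0.mk = true  [true]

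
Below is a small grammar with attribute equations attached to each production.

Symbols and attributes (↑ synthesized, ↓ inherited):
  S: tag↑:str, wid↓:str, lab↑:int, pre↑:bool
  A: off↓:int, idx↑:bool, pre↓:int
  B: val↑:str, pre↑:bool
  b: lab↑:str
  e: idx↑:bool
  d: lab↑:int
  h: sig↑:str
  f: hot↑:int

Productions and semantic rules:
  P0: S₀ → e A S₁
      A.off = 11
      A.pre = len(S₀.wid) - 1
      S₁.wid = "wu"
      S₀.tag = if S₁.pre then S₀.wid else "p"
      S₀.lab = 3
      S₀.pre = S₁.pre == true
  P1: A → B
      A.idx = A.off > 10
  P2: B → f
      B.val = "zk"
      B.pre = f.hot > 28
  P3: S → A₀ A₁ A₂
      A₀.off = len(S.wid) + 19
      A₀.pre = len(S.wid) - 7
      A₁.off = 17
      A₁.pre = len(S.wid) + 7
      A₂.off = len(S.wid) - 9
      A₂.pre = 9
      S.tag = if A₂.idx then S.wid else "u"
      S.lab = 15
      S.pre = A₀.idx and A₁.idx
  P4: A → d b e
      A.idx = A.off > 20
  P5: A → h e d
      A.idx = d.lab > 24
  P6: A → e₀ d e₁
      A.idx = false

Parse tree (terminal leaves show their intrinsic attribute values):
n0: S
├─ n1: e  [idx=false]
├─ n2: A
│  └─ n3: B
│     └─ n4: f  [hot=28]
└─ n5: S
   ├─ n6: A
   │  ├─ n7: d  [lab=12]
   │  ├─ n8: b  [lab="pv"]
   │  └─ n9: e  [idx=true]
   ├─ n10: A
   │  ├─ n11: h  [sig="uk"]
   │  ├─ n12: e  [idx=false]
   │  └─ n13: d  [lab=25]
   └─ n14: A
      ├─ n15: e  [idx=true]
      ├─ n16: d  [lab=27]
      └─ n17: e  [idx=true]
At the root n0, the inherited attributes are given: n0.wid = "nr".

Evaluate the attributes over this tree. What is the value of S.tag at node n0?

1. n0.wid = "nr"  [given at root]
2. n1.idx = false  [terminal]
3. n2.off = 11  [11]
4. n2.pre = 1  [len(S₀.wid) - 1]
5. n4.hot = 28  [terminal]
6. n3.val = "zk"  ["zk"]
7. n3.pre = false  [f.hot > 28]
8. n2.idx = true  [A.off > 10]
9. n5.wid = "wu"  ["wu"]
10. n6.off = 21  [len(S.wid) + 19]
11. n6.pre = -5  [len(S.wid) - 7]
12. n7.lab = 12  [terminal]
13. n8.lab = "pv"  [terminal]
14. n9.idx = true  [terminal]
15. n6.idx = true  [A.off > 20]
16. n10.off = 17  [17]
17. n10.pre = 9  [len(S.wid) + 7]
18. n11.sig = "uk"  [terminal]
19. n12.idx = false  [terminal]
20. n13.lab = 25  [terminal]
21. n10.idx = true  [d.lab > 24]
22. n14.off = -7  [len(S.wid) - 9]
23. n14.pre = 9  [9]
24. n15.idx = true  [terminal]
25. n16.lab = 27  [terminal]
26. n17.idx = true  [terminal]
27. n14.idx = false  [false]
28. n5.tag = "u"  [if A₂.idx then S.wid else "u"]
29. n5.lab = 15  [15]
30. n5.pre = true  [A₀.idx and A₁.idx]
31. n0.tag = "nr"  [if S₁.pre then S₀.wid else "p"]
32. n0.lab = 3  [3]
33. n0.pre = true  [S₁.pre == true]

"nr"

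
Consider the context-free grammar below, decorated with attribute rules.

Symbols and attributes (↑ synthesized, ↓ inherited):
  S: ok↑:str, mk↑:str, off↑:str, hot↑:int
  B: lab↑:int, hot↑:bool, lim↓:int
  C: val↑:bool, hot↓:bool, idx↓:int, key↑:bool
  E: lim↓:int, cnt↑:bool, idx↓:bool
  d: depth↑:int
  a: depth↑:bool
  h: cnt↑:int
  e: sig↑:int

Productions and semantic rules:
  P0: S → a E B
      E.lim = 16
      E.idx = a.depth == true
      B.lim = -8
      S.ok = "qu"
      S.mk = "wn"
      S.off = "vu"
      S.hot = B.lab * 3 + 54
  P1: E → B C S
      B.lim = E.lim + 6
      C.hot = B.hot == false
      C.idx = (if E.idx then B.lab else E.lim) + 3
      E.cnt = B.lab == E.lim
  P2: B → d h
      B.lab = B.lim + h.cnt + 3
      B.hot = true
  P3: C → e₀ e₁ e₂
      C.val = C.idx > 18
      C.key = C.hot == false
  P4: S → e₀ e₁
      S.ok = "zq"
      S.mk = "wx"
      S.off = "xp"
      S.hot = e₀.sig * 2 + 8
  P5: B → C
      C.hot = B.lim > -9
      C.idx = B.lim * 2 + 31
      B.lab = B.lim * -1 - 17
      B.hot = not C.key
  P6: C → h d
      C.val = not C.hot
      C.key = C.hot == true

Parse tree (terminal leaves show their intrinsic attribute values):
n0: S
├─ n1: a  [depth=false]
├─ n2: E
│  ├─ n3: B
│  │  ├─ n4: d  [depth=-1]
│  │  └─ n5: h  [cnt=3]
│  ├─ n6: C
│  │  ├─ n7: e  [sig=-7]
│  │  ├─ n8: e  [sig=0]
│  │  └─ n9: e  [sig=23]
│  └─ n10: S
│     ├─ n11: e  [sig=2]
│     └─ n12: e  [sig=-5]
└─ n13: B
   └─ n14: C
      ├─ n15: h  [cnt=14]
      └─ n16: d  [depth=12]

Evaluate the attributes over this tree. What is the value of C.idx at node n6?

1. n1.depth = false  [terminal]
2. n2.lim = 16  [16]
3. n2.idx = false  [a.depth == true]
4. n3.lim = 22  [E.lim + 6]
5. n4.depth = -1  [terminal]
6. n5.cnt = 3  [terminal]
7. n3.lab = 28  [B.lim + h.cnt + 3]
8. n3.hot = true  [true]
9. n6.hot = false  [B.hot == false]
10. n6.idx = 19  [(if E.idx then B.lab else E.lim) + 3]
11. n7.sig = -7  [terminal]
12. n8.sig = 0  [terminal]
13. n9.sig = 23  [terminal]
14. n6.val = true  [C.idx > 18]
15. n6.key = true  [C.hot == false]
16. n11.sig = 2  [terminal]
17. n12.sig = -5  [terminal]
18. n10.ok = "zq"  ["zq"]
19. n10.mk = "wx"  ["wx"]
20. n10.off = "xp"  ["xp"]
21. n10.hot = 12  [e₀.sig * 2 + 8]
22. n2.cnt = false  [B.lab == E.lim]
23. n13.lim = -8  [-8]
24. n14.hot = true  [B.lim > -9]
25. n14.idx = 15  [B.lim * 2 + 31]
26. n15.cnt = 14  [terminal]
27. n16.depth = 12  [terminal]
28. n14.val = false  [not C.hot]
29. n14.key = true  [C.hot == true]
30. n13.lab = -9  [B.lim * -1 - 17]
31. n13.hot = false  [not C.key]
32. n0.ok = "qu"  ["qu"]
33. n0.mk = "wn"  ["wn"]
34. n0.off = "vu"  ["vu"]
35. n0.hot = 27  [B.lab * 3 + 54]

19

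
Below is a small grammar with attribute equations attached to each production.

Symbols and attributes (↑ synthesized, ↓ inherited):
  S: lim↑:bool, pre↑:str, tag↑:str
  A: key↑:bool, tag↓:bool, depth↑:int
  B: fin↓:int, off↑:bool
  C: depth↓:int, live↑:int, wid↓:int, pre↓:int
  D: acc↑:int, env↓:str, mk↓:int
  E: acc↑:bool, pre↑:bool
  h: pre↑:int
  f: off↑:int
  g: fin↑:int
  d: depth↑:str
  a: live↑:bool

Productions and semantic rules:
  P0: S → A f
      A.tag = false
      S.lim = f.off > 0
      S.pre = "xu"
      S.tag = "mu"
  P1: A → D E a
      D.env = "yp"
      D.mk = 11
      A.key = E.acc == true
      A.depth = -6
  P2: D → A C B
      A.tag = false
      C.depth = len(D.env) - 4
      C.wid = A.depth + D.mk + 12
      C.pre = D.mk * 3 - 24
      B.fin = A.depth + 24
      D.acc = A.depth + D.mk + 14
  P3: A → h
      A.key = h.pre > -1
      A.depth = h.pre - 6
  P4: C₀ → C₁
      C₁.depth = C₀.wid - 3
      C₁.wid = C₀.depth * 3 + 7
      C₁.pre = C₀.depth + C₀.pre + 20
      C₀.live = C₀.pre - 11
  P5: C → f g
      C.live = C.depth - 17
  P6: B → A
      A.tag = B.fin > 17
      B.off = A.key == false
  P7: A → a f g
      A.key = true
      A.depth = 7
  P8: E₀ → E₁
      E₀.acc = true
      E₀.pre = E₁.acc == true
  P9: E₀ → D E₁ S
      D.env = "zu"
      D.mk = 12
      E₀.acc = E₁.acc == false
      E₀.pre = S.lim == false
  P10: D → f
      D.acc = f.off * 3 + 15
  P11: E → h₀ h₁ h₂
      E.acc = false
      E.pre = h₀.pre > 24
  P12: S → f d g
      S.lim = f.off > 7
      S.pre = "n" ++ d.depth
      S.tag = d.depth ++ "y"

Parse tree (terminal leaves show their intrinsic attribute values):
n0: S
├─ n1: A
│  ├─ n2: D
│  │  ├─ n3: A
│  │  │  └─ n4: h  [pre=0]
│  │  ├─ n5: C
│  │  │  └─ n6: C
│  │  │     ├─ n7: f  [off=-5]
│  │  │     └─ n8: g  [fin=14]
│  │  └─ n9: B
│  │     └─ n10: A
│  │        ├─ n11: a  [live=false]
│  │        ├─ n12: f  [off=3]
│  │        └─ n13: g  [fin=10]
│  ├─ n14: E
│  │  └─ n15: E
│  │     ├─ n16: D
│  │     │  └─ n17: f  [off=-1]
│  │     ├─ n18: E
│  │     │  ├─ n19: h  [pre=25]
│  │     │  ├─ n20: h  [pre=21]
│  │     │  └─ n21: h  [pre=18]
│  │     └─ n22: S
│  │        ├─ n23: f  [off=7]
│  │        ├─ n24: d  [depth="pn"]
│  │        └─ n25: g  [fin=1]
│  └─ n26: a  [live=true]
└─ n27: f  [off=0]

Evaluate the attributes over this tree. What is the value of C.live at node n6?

-3

1. n1.tag = false  [false]
2. n2.env = "yp"  ["yp"]
3. n2.mk = 11  [11]
4. n3.tag = false  [false]
5. n4.pre = 0  [terminal]
6. n3.key = true  [h.pre > -1]
7. n3.depth = -6  [h.pre - 6]
8. n5.depth = -2  [len(D.env) - 4]
9. n5.wid = 17  [A.depth + D.mk + 12]
10. n5.pre = 9  [D.mk * 3 - 24]
11. n6.depth = 14  [C₀.wid - 3]
12. n6.wid = 1  [C₀.depth * 3 + 7]
13. n6.pre = 27  [C₀.depth + C₀.pre + 20]
14. n7.off = -5  [terminal]
15. n8.fin = 14  [terminal]
16. n6.live = -3  [C.depth - 17]
17. n5.live = -2  [C₀.pre - 11]
18. n9.fin = 18  [A.depth + 24]
19. n10.tag = true  [B.fin > 17]
20. n11.live = false  [terminal]
21. n12.off = 3  [terminal]
22. n13.fin = 10  [terminal]
23. n10.key = true  [true]
24. n10.depth = 7  [7]
25. n9.off = false  [A.key == false]
26. n2.acc = 19  [A.depth + D.mk + 14]
27. n16.env = "zu"  ["zu"]
28. n16.mk = 12  [12]
29. n17.off = -1  [terminal]
30. n16.acc = 12  [f.off * 3 + 15]
31. n19.pre = 25  [terminal]
32. n20.pre = 21  [terminal]
33. n21.pre = 18  [terminal]
34. n18.acc = false  [false]
35. n18.pre = true  [h₀.pre > 24]
36. n23.off = 7  [terminal]
37. n24.depth = "pn"  [terminal]
38. n25.fin = 1  [terminal]
39. n22.lim = false  [f.off > 7]
40. n22.pre = "npn"  ["n" ++ d.depth]
41. n22.tag = "pny"  [d.depth ++ "y"]
42. n15.acc = true  [E₁.acc == false]
43. n15.pre = true  [S.lim == false]
44. n14.acc = true  [true]
45. n14.pre = true  [E₁.acc == true]
46. n26.live = true  [terminal]
47. n1.key = true  [E.acc == true]
48. n1.depth = -6  [-6]
49. n27.off = 0  [terminal]
50. n0.lim = false  [f.off > 0]
51. n0.pre = "xu"  ["xu"]
52. n0.tag = "mu"  ["mu"]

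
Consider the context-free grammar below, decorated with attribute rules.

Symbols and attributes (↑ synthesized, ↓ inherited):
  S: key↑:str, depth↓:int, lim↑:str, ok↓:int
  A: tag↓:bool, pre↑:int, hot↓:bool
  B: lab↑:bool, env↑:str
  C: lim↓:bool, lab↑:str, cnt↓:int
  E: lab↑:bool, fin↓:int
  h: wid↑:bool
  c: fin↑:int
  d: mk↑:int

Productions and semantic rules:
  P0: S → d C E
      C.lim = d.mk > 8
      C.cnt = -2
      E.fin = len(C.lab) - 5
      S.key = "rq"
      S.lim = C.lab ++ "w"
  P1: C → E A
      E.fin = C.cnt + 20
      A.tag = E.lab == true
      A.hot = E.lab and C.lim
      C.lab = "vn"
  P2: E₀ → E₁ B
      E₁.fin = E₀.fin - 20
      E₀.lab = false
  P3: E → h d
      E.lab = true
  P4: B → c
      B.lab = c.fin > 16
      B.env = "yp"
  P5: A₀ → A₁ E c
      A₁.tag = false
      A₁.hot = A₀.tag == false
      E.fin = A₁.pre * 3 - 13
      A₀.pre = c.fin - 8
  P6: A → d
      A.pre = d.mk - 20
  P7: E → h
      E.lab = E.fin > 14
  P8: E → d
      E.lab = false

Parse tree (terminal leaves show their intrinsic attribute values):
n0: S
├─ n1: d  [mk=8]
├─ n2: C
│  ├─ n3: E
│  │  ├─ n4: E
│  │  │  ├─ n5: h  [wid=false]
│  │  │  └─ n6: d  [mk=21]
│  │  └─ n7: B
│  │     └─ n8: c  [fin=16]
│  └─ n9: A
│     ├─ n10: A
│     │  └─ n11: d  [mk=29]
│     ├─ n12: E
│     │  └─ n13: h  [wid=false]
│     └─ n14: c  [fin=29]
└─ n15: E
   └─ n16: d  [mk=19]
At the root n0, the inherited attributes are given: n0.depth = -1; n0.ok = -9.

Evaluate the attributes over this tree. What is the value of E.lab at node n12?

false

1. n0.depth = -1  [given at root]
2. n0.ok = -9  [given at root]
3. n1.mk = 8  [terminal]
4. n2.lim = false  [d.mk > 8]
5. n2.cnt = -2  [-2]
6. n3.fin = 18  [C.cnt + 20]
7. n4.fin = -2  [E₀.fin - 20]
8. n5.wid = false  [terminal]
9. n6.mk = 21  [terminal]
10. n4.lab = true  [true]
11. n8.fin = 16  [terminal]
12. n7.lab = false  [c.fin > 16]
13. n7.env = "yp"  ["yp"]
14. n3.lab = false  [false]
15. n9.tag = false  [E.lab == true]
16. n9.hot = false  [E.lab and C.lim]
17. n10.tag = false  [false]
18. n10.hot = true  [A₀.tag == false]
19. n11.mk = 29  [terminal]
20. n10.pre = 9  [d.mk - 20]
21. n12.fin = 14  [A₁.pre * 3 - 13]
22. n13.wid = false  [terminal]
23. n12.lab = false  [E.fin > 14]
24. n14.fin = 29  [terminal]
25. n9.pre = 21  [c.fin - 8]
26. n2.lab = "vn"  ["vn"]
27. n15.fin = -3  [len(C.lab) - 5]
28. n16.mk = 19  [terminal]
29. n15.lab = false  [false]
30. n0.key = "rq"  ["rq"]
31. n0.lim = "vnw"  [C.lab ++ "w"]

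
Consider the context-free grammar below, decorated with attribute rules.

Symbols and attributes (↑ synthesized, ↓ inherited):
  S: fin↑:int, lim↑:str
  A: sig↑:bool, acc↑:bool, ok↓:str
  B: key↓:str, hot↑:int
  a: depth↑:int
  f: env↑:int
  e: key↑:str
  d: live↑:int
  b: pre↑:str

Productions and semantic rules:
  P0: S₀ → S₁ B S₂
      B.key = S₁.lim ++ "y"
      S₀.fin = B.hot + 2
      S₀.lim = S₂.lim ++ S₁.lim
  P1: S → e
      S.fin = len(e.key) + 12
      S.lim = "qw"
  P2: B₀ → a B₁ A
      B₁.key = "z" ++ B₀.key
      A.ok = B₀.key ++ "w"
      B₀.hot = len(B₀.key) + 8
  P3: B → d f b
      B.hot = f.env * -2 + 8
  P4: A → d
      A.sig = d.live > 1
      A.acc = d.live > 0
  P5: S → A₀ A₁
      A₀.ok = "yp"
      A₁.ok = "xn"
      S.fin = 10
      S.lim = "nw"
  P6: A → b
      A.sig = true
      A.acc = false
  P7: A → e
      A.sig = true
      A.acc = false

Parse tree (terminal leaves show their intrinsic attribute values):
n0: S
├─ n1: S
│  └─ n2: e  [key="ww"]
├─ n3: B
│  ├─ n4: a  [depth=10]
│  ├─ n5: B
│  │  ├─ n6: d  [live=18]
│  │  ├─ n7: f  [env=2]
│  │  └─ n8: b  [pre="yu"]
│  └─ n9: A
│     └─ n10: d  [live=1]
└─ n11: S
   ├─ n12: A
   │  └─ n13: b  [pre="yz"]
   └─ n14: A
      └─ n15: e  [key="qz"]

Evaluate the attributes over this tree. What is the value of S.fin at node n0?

13

1. n2.key = "ww"  [terminal]
2. n1.fin = 14  [len(e.key) + 12]
3. n1.lim = "qw"  ["qw"]
4. n3.key = "qwy"  [S₁.lim ++ "y"]
5. n4.depth = 10  [terminal]
6. n5.key = "zqwy"  ["z" ++ B₀.key]
7. n6.live = 18  [terminal]
8. n7.env = 2  [terminal]
9. n8.pre = "yu"  [terminal]
10. n5.hot = 4  [f.env * -2 + 8]
11. n9.ok = "qwyw"  [B₀.key ++ "w"]
12. n10.live = 1  [terminal]
13. n9.sig = false  [d.live > 1]
14. n9.acc = true  [d.live > 0]
15. n3.hot = 11  [len(B₀.key) + 8]
16. n12.ok = "yp"  ["yp"]
17. n13.pre = "yz"  [terminal]
18. n12.sig = true  [true]
19. n12.acc = false  [false]
20. n14.ok = "xn"  ["xn"]
21. n15.key = "qz"  [terminal]
22. n14.sig = true  [true]
23. n14.acc = false  [false]
24. n11.fin = 10  [10]
25. n11.lim = "nw"  ["nw"]
26. n0.fin = 13  [B.hot + 2]
27. n0.lim = "nwqw"  [S₂.lim ++ S₁.lim]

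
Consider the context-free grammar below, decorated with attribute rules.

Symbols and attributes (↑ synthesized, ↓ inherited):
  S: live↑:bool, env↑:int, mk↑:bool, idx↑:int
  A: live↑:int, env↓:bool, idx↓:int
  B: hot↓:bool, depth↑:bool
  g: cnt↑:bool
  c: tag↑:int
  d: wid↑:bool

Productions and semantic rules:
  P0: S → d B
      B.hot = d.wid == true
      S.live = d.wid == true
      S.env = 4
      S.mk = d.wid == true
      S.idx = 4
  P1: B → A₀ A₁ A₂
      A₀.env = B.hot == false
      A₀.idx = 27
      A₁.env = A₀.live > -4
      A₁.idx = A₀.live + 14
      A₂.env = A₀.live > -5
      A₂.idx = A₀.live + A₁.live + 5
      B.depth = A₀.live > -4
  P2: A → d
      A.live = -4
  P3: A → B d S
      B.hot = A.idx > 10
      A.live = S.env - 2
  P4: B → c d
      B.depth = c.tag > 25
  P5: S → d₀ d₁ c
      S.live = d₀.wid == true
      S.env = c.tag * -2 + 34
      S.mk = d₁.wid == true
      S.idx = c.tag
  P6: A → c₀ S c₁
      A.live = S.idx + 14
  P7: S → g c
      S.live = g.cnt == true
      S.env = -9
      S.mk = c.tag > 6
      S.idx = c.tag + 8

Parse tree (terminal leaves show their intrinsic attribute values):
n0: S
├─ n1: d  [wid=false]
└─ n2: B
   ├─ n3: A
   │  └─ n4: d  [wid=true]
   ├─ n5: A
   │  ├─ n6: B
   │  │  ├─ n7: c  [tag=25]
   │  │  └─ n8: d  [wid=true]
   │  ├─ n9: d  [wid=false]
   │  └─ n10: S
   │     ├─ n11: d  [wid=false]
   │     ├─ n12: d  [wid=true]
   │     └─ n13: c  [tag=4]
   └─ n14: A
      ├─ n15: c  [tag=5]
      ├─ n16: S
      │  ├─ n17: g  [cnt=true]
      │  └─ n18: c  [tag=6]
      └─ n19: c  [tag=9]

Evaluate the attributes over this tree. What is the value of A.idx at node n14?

1. n1.wid = false  [terminal]
2. n2.hot = false  [d.wid == true]
3. n3.env = true  [B.hot == false]
4. n3.idx = 27  [27]
5. n4.wid = true  [terminal]
6. n3.live = -4  [-4]
7. n5.env = false  [A₀.live > -4]
8. n5.idx = 10  [A₀.live + 14]
9. n6.hot = false  [A.idx > 10]
10. n7.tag = 25  [terminal]
11. n8.wid = true  [terminal]
12. n6.depth = false  [c.tag > 25]
13. n9.wid = false  [terminal]
14. n11.wid = false  [terminal]
15. n12.wid = true  [terminal]
16. n13.tag = 4  [terminal]
17. n10.live = false  [d₀.wid == true]
18. n10.env = 26  [c.tag * -2 + 34]
19. n10.mk = true  [d₁.wid == true]
20. n10.idx = 4  [c.tag]
21. n5.live = 24  [S.env - 2]
22. n14.env = true  [A₀.live > -5]
23. n14.idx = 25  [A₀.live + A₁.live + 5]
24. n15.tag = 5  [terminal]
25. n17.cnt = true  [terminal]
26. n18.tag = 6  [terminal]
27. n16.live = true  [g.cnt == true]
28. n16.env = -9  [-9]
29. n16.mk = false  [c.tag > 6]
30. n16.idx = 14  [c.tag + 8]
31. n19.tag = 9  [terminal]
32. n14.live = 28  [S.idx + 14]
33. n2.depth = false  [A₀.live > -4]
34. n0.live = false  [d.wid == true]
35. n0.env = 4  [4]
36. n0.mk = false  [d.wid == true]
37. n0.idx = 4  [4]

25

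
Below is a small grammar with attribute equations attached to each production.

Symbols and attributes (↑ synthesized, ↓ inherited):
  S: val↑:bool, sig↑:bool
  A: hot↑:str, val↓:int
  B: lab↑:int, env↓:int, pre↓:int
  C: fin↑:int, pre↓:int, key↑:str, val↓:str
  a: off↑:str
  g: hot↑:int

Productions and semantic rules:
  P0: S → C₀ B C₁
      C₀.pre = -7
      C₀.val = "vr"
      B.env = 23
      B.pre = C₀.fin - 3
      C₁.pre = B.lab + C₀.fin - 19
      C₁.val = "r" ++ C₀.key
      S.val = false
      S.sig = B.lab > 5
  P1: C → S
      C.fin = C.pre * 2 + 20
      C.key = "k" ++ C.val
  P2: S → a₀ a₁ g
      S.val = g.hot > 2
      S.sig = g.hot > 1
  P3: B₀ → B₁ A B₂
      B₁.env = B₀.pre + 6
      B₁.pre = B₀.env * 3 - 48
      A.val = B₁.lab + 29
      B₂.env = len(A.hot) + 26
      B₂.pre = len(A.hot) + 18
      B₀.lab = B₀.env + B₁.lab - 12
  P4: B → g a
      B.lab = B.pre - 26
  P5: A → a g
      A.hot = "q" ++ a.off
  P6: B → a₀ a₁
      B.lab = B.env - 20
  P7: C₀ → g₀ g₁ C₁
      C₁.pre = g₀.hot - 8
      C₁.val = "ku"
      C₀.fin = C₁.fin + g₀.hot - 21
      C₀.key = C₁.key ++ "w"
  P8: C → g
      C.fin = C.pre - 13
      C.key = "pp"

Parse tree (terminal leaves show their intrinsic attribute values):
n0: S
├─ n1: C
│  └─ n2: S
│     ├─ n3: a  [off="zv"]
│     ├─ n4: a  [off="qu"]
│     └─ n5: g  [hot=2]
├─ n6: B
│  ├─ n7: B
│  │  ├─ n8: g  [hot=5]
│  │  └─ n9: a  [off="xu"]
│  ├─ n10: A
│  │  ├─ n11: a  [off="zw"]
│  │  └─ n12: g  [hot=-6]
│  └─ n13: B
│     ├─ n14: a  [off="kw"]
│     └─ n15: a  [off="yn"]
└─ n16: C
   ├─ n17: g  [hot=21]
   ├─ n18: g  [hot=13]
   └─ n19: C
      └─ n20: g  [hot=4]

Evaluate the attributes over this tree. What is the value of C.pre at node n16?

-7

1. n1.pre = -7  [-7]
2. n1.val = "vr"  ["vr"]
3. n3.off = "zv"  [terminal]
4. n4.off = "qu"  [terminal]
5. n5.hot = 2  [terminal]
6. n2.val = false  [g.hot > 2]
7. n2.sig = true  [g.hot > 1]
8. n1.fin = 6  [C.pre * 2 + 20]
9. n1.key = "kvr"  ["k" ++ C.val]
10. n6.env = 23  [23]
11. n6.pre = 3  [C₀.fin - 3]
12. n7.env = 9  [B₀.pre + 6]
13. n7.pre = 21  [B₀.env * 3 - 48]
14. n8.hot = 5  [terminal]
15. n9.off = "xu"  [terminal]
16. n7.lab = -5  [B.pre - 26]
17. n10.val = 24  [B₁.lab + 29]
18. n11.off = "zw"  [terminal]
19. n12.hot = -6  [terminal]
20. n10.hot = "qzw"  ["q" ++ a.off]
21. n13.env = 29  [len(A.hot) + 26]
22. n13.pre = 21  [len(A.hot) + 18]
23. n14.off = "kw"  [terminal]
24. n15.off = "yn"  [terminal]
25. n13.lab = 9  [B.env - 20]
26. n6.lab = 6  [B₀.env + B₁.lab - 12]
27. n16.pre = -7  [B.lab + C₀.fin - 19]
28. n16.val = "rkvr"  ["r" ++ C₀.key]
29. n17.hot = 21  [terminal]
30. n18.hot = 13  [terminal]
31. n19.pre = 13  [g₀.hot - 8]
32. n19.val = "ku"  ["ku"]
33. n20.hot = 4  [terminal]
34. n19.fin = 0  [C.pre - 13]
35. n19.key = "pp"  ["pp"]
36. n16.fin = 0  [C₁.fin + g₀.hot - 21]
37. n16.key = "ppw"  [C₁.key ++ "w"]
38. n0.val = false  [false]
39. n0.sig = true  [B.lab > 5]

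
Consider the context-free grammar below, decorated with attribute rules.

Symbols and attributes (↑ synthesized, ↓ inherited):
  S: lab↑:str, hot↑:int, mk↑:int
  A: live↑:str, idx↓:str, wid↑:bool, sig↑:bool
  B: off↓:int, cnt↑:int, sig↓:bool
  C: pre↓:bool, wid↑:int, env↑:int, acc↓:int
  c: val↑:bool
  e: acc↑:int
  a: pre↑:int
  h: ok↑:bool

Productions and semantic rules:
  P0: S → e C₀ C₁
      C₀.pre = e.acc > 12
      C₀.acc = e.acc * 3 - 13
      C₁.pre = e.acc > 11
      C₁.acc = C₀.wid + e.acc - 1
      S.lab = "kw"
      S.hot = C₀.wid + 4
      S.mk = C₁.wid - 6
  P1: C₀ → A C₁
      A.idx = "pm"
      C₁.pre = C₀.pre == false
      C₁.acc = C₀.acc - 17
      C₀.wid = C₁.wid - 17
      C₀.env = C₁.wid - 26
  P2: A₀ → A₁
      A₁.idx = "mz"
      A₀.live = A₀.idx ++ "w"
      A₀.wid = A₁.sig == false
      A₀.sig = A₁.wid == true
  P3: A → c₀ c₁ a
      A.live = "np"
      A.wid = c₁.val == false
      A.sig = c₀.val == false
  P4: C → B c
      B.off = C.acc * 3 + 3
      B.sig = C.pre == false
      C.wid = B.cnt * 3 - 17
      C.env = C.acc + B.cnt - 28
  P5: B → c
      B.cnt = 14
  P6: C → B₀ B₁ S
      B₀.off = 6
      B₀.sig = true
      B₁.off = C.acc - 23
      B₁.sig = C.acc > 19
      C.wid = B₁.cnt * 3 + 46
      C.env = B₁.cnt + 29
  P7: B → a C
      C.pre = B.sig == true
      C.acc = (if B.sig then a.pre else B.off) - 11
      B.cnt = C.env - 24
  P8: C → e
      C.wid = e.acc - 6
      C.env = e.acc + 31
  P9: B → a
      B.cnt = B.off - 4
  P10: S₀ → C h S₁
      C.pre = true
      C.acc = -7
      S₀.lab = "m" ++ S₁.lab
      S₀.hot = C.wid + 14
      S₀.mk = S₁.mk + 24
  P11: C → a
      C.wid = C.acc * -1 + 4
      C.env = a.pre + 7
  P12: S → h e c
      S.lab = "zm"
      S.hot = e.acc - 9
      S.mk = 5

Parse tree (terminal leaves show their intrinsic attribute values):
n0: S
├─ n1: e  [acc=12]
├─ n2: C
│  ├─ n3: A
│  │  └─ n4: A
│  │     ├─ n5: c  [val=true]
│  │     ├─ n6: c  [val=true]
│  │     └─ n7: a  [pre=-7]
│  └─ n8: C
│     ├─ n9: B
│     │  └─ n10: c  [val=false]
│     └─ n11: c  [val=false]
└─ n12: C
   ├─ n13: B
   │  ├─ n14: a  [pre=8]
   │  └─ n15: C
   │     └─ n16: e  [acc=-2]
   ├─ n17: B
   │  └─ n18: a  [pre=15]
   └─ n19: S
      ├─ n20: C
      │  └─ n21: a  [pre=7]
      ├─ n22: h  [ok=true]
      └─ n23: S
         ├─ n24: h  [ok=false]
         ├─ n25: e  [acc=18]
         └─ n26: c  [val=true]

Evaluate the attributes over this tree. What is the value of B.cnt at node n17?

1. n1.acc = 12  [terminal]
2. n2.pre = false  [e.acc > 12]
3. n2.acc = 23  [e.acc * 3 - 13]
4. n3.idx = "pm"  ["pm"]
5. n4.idx = "mz"  ["mz"]
6. n5.val = true  [terminal]
7. n6.val = true  [terminal]
8. n7.pre = -7  [terminal]
9. n4.live = "np"  ["np"]
10. n4.wid = false  [c₁.val == false]
11. n4.sig = false  [c₀.val == false]
12. n3.live = "pmw"  [A₀.idx ++ "w"]
13. n3.wid = true  [A₁.sig == false]
14. n3.sig = false  [A₁.wid == true]
15. n8.pre = true  [C₀.pre == false]
16. n8.acc = 6  [C₀.acc - 17]
17. n9.off = 21  [C.acc * 3 + 3]
18. n9.sig = false  [C.pre == false]
19. n10.val = false  [terminal]
20. n9.cnt = 14  [14]
21. n11.val = false  [terminal]
22. n8.wid = 25  [B.cnt * 3 - 17]
23. n8.env = -8  [C.acc + B.cnt - 28]
24. n2.wid = 8  [C₁.wid - 17]
25. n2.env = -1  [C₁.wid - 26]
26. n12.pre = true  [e.acc > 11]
27. n12.acc = 19  [C₀.wid + e.acc - 1]
28. n13.off = 6  [6]
29. n13.sig = true  [true]
30. n14.pre = 8  [terminal]
31. n15.pre = true  [B.sig == true]
32. n15.acc = -3  [(if B.sig then a.pre else B.off) - 11]
33. n16.acc = -2  [terminal]
34. n15.wid = -8  [e.acc - 6]
35. n15.env = 29  [e.acc + 31]
36. n13.cnt = 5  [C.env - 24]
37. n17.off = -4  [C.acc - 23]
38. n17.sig = false  [C.acc > 19]
39. n18.pre = 15  [terminal]
40. n17.cnt = -8  [B.off - 4]
41. n20.pre = true  [true]
42. n20.acc = -7  [-7]
43. n21.pre = 7  [terminal]
44. n20.wid = 11  [C.acc * -1 + 4]
45. n20.env = 14  [a.pre + 7]
46. n22.ok = true  [terminal]
47. n24.ok = false  [terminal]
48. n25.acc = 18  [terminal]
49. n26.val = true  [terminal]
50. n23.lab = "zm"  ["zm"]
51. n23.hot = 9  [e.acc - 9]
52. n23.mk = 5  [5]
53. n19.lab = "mzm"  ["m" ++ S₁.lab]
54. n19.hot = 25  [C.wid + 14]
55. n19.mk = 29  [S₁.mk + 24]
56. n12.wid = 22  [B₁.cnt * 3 + 46]
57. n12.env = 21  [B₁.cnt + 29]
58. n0.lab = "kw"  ["kw"]
59. n0.hot = 12  [C₀.wid + 4]
60. n0.mk = 16  [C₁.wid - 6]

-8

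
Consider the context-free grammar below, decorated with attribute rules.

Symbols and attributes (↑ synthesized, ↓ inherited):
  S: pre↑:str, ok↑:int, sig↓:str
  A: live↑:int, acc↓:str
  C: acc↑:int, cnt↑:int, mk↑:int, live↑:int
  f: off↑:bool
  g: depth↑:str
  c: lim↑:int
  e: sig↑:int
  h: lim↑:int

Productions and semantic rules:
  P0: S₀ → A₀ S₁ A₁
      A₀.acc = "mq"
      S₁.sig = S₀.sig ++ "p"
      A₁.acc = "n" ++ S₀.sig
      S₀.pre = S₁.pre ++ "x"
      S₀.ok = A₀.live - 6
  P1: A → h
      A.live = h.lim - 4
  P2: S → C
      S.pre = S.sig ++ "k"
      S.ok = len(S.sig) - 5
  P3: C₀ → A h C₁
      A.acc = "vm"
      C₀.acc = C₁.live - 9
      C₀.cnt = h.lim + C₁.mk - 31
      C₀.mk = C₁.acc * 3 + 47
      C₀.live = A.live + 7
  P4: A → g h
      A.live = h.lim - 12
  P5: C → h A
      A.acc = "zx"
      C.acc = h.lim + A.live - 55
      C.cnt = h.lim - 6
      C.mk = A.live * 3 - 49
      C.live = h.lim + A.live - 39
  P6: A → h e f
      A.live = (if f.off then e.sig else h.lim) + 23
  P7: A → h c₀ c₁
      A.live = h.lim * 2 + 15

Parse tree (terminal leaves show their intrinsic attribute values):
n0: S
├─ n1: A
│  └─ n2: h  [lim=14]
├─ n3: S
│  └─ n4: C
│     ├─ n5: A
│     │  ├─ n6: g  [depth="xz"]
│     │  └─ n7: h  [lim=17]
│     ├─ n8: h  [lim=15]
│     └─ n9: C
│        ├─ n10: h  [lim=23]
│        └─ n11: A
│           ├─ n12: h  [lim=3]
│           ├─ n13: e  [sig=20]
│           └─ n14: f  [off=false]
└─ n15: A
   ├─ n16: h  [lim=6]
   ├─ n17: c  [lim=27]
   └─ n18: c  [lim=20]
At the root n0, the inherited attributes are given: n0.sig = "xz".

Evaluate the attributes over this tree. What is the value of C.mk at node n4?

1. n0.sig = "xz"  [given at root]
2. n1.acc = "mq"  ["mq"]
3. n2.lim = 14  [terminal]
4. n1.live = 10  [h.lim - 4]
5. n3.sig = "xzp"  [S₀.sig ++ "p"]
6. n5.acc = "vm"  ["vm"]
7. n6.depth = "xz"  [terminal]
8. n7.lim = 17  [terminal]
9. n5.live = 5  [h.lim - 12]
10. n8.lim = 15  [terminal]
11. n10.lim = 23  [terminal]
12. n11.acc = "zx"  ["zx"]
13. n12.lim = 3  [terminal]
14. n13.sig = 20  [terminal]
15. n14.off = false  [terminal]
16. n11.live = 26  [(if f.off then e.sig else h.lim) + 23]
17. n9.acc = -6  [h.lim + A.live - 55]
18. n9.cnt = 17  [h.lim - 6]
19. n9.mk = 29  [A.live * 3 - 49]
20. n9.live = 10  [h.lim + A.live - 39]
21. n4.acc = 1  [C₁.live - 9]
22. n4.cnt = 13  [h.lim + C₁.mk - 31]
23. n4.mk = 29  [C₁.acc * 3 + 47]
24. n4.live = 12  [A.live + 7]
25. n3.pre = "xzpk"  [S.sig ++ "k"]
26. n3.ok = -2  [len(S.sig) - 5]
27. n15.acc = "nxz"  ["n" ++ S₀.sig]
28. n16.lim = 6  [terminal]
29. n17.lim = 27  [terminal]
30. n18.lim = 20  [terminal]
31. n15.live = 27  [h.lim * 2 + 15]
32. n0.pre = "xzpkx"  [S₁.pre ++ "x"]
33. n0.ok = 4  [A₀.live - 6]

29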